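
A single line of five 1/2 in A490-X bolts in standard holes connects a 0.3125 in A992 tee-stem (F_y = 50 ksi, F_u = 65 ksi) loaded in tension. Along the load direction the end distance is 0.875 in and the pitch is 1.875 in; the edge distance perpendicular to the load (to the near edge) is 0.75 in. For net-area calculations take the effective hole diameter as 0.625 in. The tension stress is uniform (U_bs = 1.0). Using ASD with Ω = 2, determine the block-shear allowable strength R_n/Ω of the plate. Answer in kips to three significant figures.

38.3 kips

Shear plane L_v = 0.875 + 4·1.875 = 8.375 in; A_gv = 8.375 × 0.3125 = 2.617 in².
A_nv = (8.375 − 4.5·0.625) × 0.3125 = 1.738 in².
A_nt = (0.75 − 0.5·0.625) × 0.3125 = 0.1367 in².
0.6 F_u A_nv = 67.79 kips; 0.6 F_y A_gv = 78.52 kips → shear rupture governs the shear term.
R_n = 67.79 + 1.0 × 65 × 0.1367 = 76.68 kips.
Allowable strength R_n/Ω = 76.68 / 2 = 38.3 kips.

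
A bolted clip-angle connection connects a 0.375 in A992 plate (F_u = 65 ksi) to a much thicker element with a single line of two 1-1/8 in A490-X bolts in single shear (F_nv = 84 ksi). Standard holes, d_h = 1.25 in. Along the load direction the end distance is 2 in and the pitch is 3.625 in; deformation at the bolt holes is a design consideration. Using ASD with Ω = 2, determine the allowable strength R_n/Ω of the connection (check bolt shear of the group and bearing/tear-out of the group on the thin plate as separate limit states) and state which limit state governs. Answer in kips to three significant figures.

53 kips (bearing governs)

Bolt shear: A_b = π·1.125²/4 = 0.994 in²; R_n = 84 × 0.994 × 2 × 1 = 167 kips → 167 / 2 = 83.5 kips.
Bearing (1.2 l_c t F_u ≤ 2.4 d t F_u): upper limit = 2.4·1.125·0.375·65 = 65.81 kips.
  Edge l_c = 2 − 1.25/2 = 1.375 → r_n = 40.22 kips; interior l_c = 3.625 − 1.25 = 2.375 → r_n = 65.81 kips.
  R_n,bearing = 1·40.22 + 1·65.81 = 106 kips → 106 / 2 = 53 kips.
Bearing governs: 53 kips.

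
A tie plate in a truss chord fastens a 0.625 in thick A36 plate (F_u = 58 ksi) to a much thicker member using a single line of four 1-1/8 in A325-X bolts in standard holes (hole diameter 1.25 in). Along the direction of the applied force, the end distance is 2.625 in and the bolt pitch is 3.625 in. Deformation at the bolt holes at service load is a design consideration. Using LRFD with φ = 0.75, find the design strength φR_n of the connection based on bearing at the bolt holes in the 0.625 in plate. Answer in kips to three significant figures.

Per bolt r_n = 1.2 l_c t F_u ≤ 2.4 d t F_u; upper limit = 2.4 × 1.125 × 0.625 × 58 = 97.87 kips.
Edge bolt: l_c = 2.625 − 1.25/2 = 2 in → 1.2 × 2 × 0.625 × 58 = 87 → r_n = 87 kips.
Interior bolts: l_c = 3.625 − 1.25 = 2.375 in → 1.2 × 2.375 × 0.625 × 58 = 103.3 → r_n = 97.87 kips.
R_n = 1 × 87 + 3 × 97.87 = 380.6 kips.
Design strength φR_n = 0.75 × 380.6 = 285 kips.

285 kips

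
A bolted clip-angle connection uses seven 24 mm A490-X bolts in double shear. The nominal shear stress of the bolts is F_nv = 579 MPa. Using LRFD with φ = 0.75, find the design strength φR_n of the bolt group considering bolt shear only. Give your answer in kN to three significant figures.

2750 kN

A_b = π × 24² / 4 = 452.4 mm².
R_n = F_nv · A_b · n · n_s = 579 × 452.4 × 7 × 2 / 1000 = 3667 kN.
Design strength φR_n = 0.75 × 3667 = 2750 kN.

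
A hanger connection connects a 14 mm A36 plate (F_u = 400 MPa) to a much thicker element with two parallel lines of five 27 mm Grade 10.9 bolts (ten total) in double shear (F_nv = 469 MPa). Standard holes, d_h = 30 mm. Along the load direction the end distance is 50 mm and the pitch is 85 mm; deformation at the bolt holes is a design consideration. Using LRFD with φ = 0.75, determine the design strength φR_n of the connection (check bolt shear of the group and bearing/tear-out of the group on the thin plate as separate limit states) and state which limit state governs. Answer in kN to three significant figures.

Bolt shear: A_b = π·27²/4 = 572.6 mm²; R_n = 469 × 572.6 × 10 × 2 / 1000 = 5371 kN → 0.75 × 5371 = 4030 kN.
Bearing (1.2 l_c t F_u ≤ 2.4 d t F_u): upper limit = 2.4·27·14·400 / 1000 = 362.9 kN.
  Edge l_c = 50 − 30/2 = 35 → r_n = 235.2 kN; interior l_c = 85 − 30 = 55 → r_n = 362.9 kN.
  R_n,bearing = 2·235.2 + 8·362.9 = 3373 kN → 0.75 × 3373 = 2530 kN.
Bearing governs: 2530 kN.

2530 kN (bearing governs)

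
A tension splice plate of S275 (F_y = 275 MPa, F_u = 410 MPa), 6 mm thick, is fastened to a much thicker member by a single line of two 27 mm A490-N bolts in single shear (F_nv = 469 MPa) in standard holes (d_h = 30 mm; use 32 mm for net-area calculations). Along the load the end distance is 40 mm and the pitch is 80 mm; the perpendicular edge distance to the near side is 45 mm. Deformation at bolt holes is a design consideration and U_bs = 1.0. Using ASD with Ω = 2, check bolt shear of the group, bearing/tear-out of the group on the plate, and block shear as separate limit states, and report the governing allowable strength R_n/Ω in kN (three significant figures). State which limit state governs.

88.8 kN (block shear governs)

Bolt shear: A_b = π·27²/4 = 572.6 mm²; R_n = 469 × 572.6 × 2 × 1 / 1000 = 537.1 kN → 537.1 / 2 = 269 kN.
Bearing: edge l_c = 25, r_n = 73.8 kN; interior l_c = 50, r_n = 147.6 kN; R_n = 73.8 + 1·147.6 = 221.4 kN → 111 kN.
Block shear: A_gv = 720, A_nv = 432, A_nt = 174 mm²; R_n = min(0.6F_uA_nv, 0.6F_yA_gv) + U_bs·F_u·A_nt = 177.6 kN → 88.8 kN.
Block shear governs: 88.8 kN.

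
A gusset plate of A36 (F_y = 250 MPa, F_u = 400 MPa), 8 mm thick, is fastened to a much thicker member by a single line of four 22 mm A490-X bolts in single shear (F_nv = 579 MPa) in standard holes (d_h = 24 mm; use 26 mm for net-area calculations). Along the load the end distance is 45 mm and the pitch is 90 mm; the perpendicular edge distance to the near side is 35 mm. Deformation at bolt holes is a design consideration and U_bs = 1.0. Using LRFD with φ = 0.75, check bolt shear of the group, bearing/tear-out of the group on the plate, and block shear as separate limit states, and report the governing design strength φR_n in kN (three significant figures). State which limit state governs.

Bolt shear: A_b = π·22²/4 = 380.1 mm²; R_n = 579 × 380.1 × 4 × 1 / 1000 = 880.4 kN → 0.75 × 880.4 = 660 kN.
Bearing: edge l_c = 33, r_n = 126.7 kN; interior l_c = 66, r_n = 169 kN; R_n = 126.7 + 3·169 = 633.6 kN → 475 kN.
Block shear: A_gv = 2520, A_nv = 1792, A_nt = 176 mm²; R_n = min(0.6F_uA_nv, 0.6F_yA_gv) + U_bs·F_u·A_nt = 448.4 kN → 336 kN.
Block shear governs: 336 kN.

336 kN (block shear governs)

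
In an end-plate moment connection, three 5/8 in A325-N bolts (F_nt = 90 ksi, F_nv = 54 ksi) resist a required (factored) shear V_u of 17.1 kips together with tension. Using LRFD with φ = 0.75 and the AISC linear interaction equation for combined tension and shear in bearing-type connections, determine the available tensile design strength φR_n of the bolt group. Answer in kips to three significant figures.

A_b = π·0.625²/4 = 0.3068 in²; f_rv = 17.1 / (3 × 0.3068) = 18.58 ksi.
F'_nt = 1.3 F_nt − (F_nt / φF_nv) f_rv = 1.3·90 − (90/(0.75·54))·18.58 = 75.71 ksi, capped at F_nt → F'_nt = 75.71 ksi.
R_n = F'_nt · A_b · n = 75.71 × 0.3068 × 3 = 69.69 kips.
Design strength φR_n = 0.75 × 69.69 = 52.3 kips.

52.3 kips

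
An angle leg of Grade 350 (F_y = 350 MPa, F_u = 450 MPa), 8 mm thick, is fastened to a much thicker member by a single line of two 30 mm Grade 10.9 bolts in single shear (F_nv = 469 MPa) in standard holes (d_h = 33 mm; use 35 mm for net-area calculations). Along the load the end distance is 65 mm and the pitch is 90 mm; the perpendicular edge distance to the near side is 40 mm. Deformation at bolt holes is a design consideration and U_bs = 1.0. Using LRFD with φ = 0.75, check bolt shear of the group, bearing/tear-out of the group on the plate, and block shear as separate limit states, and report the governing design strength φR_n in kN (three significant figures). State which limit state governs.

Bolt shear: A_b = π·30²/4 = 706.9 mm²; R_n = 469 × 706.9 × 2 × 1 / 1000 = 663 kN → 0.75 × 663 = 497 kN.
Bearing: edge l_c = 48.5, r_n = 209.5 kN; interior l_c = 57, r_n = 246.2 kN; R_n = 209.5 + 1·246.2 = 455.8 kN → 342 kN.
Block shear: A_gv = 1240, A_nv = 820, A_nt = 180 mm²; R_n = min(0.6F_uA_nv, 0.6F_yA_gv) + U_bs·F_u·A_nt = 302.4 kN → 227 kN.
Block shear governs: 227 kN.

227 kN (block shear governs)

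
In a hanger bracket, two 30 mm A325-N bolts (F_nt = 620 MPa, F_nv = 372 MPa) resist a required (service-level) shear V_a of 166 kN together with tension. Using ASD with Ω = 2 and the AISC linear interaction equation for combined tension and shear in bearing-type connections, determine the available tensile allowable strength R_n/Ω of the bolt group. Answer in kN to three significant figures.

A_b = π·30²/4 = 706.9 mm²; f_rv = 166 × 1000 / (2 × 706.9) = 117.4 MPa.
F'_nt = 1.3 F_nt − (Ω F_nt / F_nv) f_rv = 1.3·620 − (2·620/372)·117.4 = 414.6 MPa, capped at F_nt → F'_nt = 414.6 MPa.
R_n = F'_nt · A_b · n = 414.6 × 706.9 × 2 / 1000 = 586.1 kN.
Allowable strength R_n/Ω = 586.1 / 2 = 293 kN.

293 kN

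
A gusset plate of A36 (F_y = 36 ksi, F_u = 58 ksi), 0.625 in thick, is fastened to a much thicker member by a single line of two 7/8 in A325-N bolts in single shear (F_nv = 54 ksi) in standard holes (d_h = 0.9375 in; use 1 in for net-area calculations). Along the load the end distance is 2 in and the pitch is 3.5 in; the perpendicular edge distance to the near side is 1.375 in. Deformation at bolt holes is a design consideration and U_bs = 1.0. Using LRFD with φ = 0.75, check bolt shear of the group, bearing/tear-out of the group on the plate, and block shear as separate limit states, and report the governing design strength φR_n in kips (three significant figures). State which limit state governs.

48.7 kips (bolt shear governs)

Bolt shear: A_b = π·0.875²/4 = 0.6013 in²; R_n = 54 × 0.6013 × 2 × 1 = 64.94 kips → 0.75 × 64.94 = 48.7 kips.
Bearing: edge l_c = 1.531, r_n = 66.61 kips; interior l_c = 2.562, r_n = 76.12 kips; R_n = 66.61 + 1·76.12 = 142.7 kips → 107 kips.
Block shear: A_gv = 3.438, A_nv = 2.5, A_nt = 0.5469 in²; R_n = min(0.6F_uA_nv, 0.6F_yA_gv) + U_bs·F_u·A_nt = 106 kips → 79.5 kips.
Bolt shear governs: 48.7 kips.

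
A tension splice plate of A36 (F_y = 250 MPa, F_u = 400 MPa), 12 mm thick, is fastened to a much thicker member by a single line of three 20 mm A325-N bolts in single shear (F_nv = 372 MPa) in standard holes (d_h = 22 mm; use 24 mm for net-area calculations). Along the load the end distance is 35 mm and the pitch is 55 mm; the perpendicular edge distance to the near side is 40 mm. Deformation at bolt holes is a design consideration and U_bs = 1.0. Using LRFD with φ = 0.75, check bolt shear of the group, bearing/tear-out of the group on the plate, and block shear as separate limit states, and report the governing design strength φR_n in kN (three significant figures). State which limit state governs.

Bolt shear: A_b = π·20²/4 = 314.2 mm²; R_n = 372 × 314.2 × 3 × 1 / 1000 = 350.6 kN → 0.75 × 350.6 = 263 kN.
Bearing: edge l_c = 24, r_n = 138.2 kN; interior l_c = 33, r_n = 190.1 kN; R_n = 138.2 + 2·190.1 = 518.4 kN → 389 kN.
Block shear: A_gv = 1740, A_nv = 1020, A_nt = 336 mm²; R_n = min(0.6F_uA_nv, 0.6F_yA_gv) + U_bs·F_u·A_nt = 379.2 kN → 284 kN.
Bolt shear governs: 263 kN.

263 kN (bolt shear governs)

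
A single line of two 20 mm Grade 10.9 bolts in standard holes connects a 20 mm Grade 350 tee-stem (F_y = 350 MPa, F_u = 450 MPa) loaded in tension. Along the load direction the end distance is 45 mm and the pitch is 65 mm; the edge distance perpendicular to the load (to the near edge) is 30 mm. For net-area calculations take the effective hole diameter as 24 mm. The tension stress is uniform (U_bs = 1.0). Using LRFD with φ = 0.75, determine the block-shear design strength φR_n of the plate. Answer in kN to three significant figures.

Shear plane L_v = 45 + 1·65 = 110 mm; A_gv = 110 × 20 = 2200 mm².
A_nv = (110 − 1.5·24) × 20 = 1480 mm².
A_nt = (30 − 0.5·24) × 20 = 360 mm².
0.6 F_u A_nv = 399.6 kN; 0.6 F_y A_gv = 462 kN → shear rupture governs the shear term.
R_n = 399.6 + 1.0 × 450 × 360 / 1000 = 561.6 kN.
Design strength φR_n = 0.75 × 561.6 = 421 kN.

421 kN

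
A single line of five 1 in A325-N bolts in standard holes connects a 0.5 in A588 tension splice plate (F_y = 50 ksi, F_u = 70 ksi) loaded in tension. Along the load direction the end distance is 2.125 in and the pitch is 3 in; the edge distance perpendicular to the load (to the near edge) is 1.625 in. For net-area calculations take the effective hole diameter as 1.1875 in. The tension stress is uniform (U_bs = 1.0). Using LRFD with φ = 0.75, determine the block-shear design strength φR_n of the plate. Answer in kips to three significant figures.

Shear plane L_v = 2.125 + 4·3 = 14.12 in; A_gv = 14.12 × 0.5 = 7.062 in².
A_nv = (14.12 − 4.5·1.1875) × 0.5 = 4.391 in².
A_nt = (1.625 − 0.5·1.1875) × 0.5 = 0.5156 in².
0.6 F_u A_nv = 184.4 kips; 0.6 F_y A_gv = 211.9 kips → shear rupture governs the shear term.
R_n = 184.4 + 1.0 × 70 × 0.5156 = 220.5 kips.
Design strength φR_n = 0.75 × 220.5 = 165 kips.

165 kips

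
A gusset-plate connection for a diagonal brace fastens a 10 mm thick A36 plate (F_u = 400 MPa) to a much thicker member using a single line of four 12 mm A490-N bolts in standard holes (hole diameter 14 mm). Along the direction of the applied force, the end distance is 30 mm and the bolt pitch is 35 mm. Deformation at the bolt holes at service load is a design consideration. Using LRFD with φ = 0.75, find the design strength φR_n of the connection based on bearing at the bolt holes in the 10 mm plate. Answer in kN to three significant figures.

Per bolt r_n = 1.2 l_c t F_u ≤ 2.4 d t F_u; upper limit = 2.4 × 12 × 10 × 400 / 1000 = 115.2 kN.
Edge bolt: l_c = 30 − 14/2 = 23 mm → 1.2 × 23 × 10 × 400 / 1000 = 110.4 → r_n = 110.4 kN.
Interior bolts: l_c = 35 − 14 = 21 mm → 1.2 × 21 × 10 × 400 / 1000 = 100.8 → r_n = 100.8 kN.
R_n = 1 × 110.4 + 3 × 100.8 = 412.8 kN.
Design strength φR_n = 0.75 × 412.8 = 310 kN.

310 kN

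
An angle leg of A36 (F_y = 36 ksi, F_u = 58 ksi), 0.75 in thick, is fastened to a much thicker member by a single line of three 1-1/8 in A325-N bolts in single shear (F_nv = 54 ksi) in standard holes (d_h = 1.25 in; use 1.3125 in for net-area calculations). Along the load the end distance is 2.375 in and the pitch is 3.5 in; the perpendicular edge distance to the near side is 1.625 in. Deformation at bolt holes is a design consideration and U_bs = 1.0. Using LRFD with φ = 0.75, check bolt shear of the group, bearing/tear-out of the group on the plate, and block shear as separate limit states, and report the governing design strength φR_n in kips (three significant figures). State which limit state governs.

121 kips (bolt shear governs)

Bolt shear: A_b = π·1.125²/4 = 0.994 in²; R_n = 54 × 0.994 × 3 × 1 = 161 kips → 0.75 × 161 = 121 kips.
Bearing: edge l_c = 1.75, r_n = 91.35 kips; interior l_c = 2.25, r_n = 117.4 kips; R_n = 91.35 + 2·117.4 = 326.2 kips → 245 kips.
Block shear: A_gv = 7.031, A_nv = 4.57, A_nt = 0.7266 in²; R_n = min(0.6F_uA_nv, 0.6F_yA_gv) + U_bs·F_u·A_nt = 194 kips → 146 kips.
Bolt shear governs: 121 kips.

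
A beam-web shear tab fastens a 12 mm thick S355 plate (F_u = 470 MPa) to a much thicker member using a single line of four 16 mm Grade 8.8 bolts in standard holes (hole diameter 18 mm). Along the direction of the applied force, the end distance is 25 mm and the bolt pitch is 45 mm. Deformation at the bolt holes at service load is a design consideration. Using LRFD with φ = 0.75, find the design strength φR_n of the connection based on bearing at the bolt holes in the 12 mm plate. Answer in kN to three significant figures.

492 kN

Per bolt r_n = 1.2 l_c t F_u ≤ 2.4 d t F_u; upper limit = 2.4 × 16 × 12 × 470 / 1000 = 216.6 kN.
Edge bolt: l_c = 25 − 18/2 = 16 mm → 1.2 × 16 × 12 × 470 / 1000 = 108.3 → r_n = 108.3 kN.
Interior bolts: l_c = 45 − 18 = 27 mm → 1.2 × 27 × 12 × 470 / 1000 = 182.7 → r_n = 182.7 kN.
R_n = 1 × 108.3 + 3 × 182.7 = 656.5 kN.
Design strength φR_n = 0.75 × 656.5 = 492 kN.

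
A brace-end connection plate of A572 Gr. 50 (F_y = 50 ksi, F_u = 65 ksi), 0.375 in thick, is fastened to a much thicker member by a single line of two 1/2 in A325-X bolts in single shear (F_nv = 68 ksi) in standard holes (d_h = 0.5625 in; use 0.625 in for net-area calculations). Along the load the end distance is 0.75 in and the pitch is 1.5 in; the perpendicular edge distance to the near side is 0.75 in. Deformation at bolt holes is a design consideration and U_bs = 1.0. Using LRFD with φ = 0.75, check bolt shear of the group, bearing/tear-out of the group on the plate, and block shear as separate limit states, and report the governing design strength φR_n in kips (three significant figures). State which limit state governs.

20 kips (bolt shear governs)

Bolt shear: A_b = π·0.5²/4 = 0.1963 in²; R_n = 68 × 0.1963 × 2 × 1 = 26.7 kips → 0.75 × 26.7 = 20 kips.
Bearing: edge l_c = 0.4688, r_n = 13.71 kips; interior l_c = 0.9375, r_n = 27.42 kips; R_n = 13.71 + 1·27.42 = 41.13 kips → 30.8 kips.
Block shear: A_gv = 0.8438, A_nv = 0.4922, A_nt = 0.1641 in²; R_n = min(0.6F_uA_nv, 0.6F_yA_gv) + U_bs·F_u·A_nt = 29.86 kips → 22.4 kips.
Bolt shear governs: 20 kips.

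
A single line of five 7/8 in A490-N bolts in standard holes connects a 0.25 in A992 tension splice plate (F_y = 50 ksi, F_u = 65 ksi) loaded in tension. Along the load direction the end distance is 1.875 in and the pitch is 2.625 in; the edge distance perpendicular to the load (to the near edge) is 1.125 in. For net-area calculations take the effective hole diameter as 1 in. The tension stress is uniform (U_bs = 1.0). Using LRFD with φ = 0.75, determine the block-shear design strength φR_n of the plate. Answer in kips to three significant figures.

Shear plane L_v = 1.875 + 4·2.625 = 12.38 in; A_gv = 12.38 × 0.25 = 3.094 in².
A_nv = (12.38 − 4.5·1) × 0.25 = 1.969 in².
A_nt = (1.125 − 0.5·1) × 0.25 = 0.1562 in².
0.6 F_u A_nv = 76.78 kips; 0.6 F_y A_gv = 92.81 kips → shear rupture governs the shear term.
R_n = 76.78 + 1.0 × 65 × 0.1562 = 86.94 kips.
Design strength φR_n = 0.75 × 86.94 = 65.2 kips.

65.2 kips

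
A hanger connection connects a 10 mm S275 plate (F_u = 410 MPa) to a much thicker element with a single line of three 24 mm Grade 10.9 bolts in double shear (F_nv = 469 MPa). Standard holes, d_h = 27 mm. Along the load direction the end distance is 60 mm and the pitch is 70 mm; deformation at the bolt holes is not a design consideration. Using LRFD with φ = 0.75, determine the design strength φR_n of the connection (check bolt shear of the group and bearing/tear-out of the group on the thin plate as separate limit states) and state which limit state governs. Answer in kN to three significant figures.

611 kN (bearing governs)

Bolt shear: A_b = π·24²/4 = 452.4 mm²; R_n = 469 × 452.4 × 3 × 2 / 1000 = 1273 kN → 0.75 × 1273 = 955 kN.
Bearing (1.5 l_c t F_u ≤ 3.0 d t F_u): upper limit = 3.0·24·10·410 / 1000 = 295.2 kN.
  Edge l_c = 60 − 27/2 = 46.5 → r_n = 286 kN; interior l_c = 70 − 27 = 43 → r_n = 264.4 kN.
  R_n,bearing = 1·286 + 2·264.4 = 814.9 kN → 0.75 × 814.9 = 611 kN.
Bearing governs: 611 kN.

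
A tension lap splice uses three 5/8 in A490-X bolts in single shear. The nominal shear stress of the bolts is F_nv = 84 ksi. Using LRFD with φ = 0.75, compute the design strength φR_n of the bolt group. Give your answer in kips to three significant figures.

58 kips

A_b = π × 0.625² / 4 = 0.3068 in².
R_n = F_nv · A_b · n · n_s = 84 × 0.3068 × 3 × 1 = 77.31 kips.
Design strength φR_n = 0.75 × 77.31 = 58 kips.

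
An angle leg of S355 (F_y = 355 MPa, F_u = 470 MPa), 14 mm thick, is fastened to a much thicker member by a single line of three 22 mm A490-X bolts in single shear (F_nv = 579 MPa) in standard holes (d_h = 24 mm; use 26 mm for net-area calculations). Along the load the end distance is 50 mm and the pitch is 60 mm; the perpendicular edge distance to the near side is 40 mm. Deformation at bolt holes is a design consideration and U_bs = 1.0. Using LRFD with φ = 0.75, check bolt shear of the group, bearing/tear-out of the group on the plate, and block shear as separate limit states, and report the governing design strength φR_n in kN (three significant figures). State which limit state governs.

444 kN (block shear governs)

Bolt shear: A_b = π·22²/4 = 380.1 mm²; R_n = 579 × 380.1 × 3 × 1 / 1000 = 660.3 kN → 0.75 × 660.3 = 495 kN.
Bearing: edge l_c = 38, r_n = 300 kN; interior l_c = 36, r_n = 284.3 kN; R_n = 300 + 2·284.3 = 868.6 kN → 651 kN.
Block shear: A_gv = 2380, A_nv = 1470, A_nt = 378 mm²; R_n = min(0.6F_uA_nv, 0.6F_yA_gv) + U_bs·F_u·A_nt = 592.2 kN → 444 kN.
Block shear governs: 444 kN.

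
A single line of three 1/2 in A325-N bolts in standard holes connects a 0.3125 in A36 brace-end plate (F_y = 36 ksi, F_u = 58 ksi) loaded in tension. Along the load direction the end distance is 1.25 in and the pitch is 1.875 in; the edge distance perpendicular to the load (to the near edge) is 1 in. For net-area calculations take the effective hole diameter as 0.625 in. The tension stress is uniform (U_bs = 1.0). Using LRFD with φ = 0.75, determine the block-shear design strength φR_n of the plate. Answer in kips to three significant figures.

34.7 kips

Shear plane L_v = 1.25 + 2·1.875 = 5 in; A_gv = 5 × 0.3125 = 1.562 in².
A_nv = (5 − 2.5·0.625) × 0.3125 = 1.074 in².
A_nt = (1 − 0.5·0.625) × 0.3125 = 0.2148 in².
0.6 F_u A_nv = 37.38 kips; 0.6 F_y A_gv = 33.75 kips → shear yielding governs the shear term.
R_n = 33.75 + 1.0 × 58 × 0.2148 = 46.21 kips.
Design strength φR_n = 0.75 × 46.21 = 34.7 kips.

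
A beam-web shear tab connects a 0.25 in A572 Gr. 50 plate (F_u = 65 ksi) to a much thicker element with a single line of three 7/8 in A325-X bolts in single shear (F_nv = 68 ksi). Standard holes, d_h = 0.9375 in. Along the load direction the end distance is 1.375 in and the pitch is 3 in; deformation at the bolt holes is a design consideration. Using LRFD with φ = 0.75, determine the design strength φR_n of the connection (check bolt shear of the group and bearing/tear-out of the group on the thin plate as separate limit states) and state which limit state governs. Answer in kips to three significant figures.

64.4 kips (bearing governs)

Bolt shear: A_b = π·0.875²/4 = 0.6013 in²; R_n = 68 × 0.6013 × 3 × 1 = 122.7 kips → 0.75 × 122.7 = 92 kips.
Bearing (1.2 l_c t F_u ≤ 2.4 d t F_u): upper limit = 2.4·0.875·0.25·65 = 34.12 kips.
  Edge l_c = 1.375 − 0.9375/2 = 0.9062 → r_n = 17.67 kips; interior l_c = 3 − 0.9375 = 2.062 → r_n = 34.12 kips.
  R_n,bearing = 1·17.67 + 2·34.12 = 85.92 kips → 0.75 × 85.92 = 64.4 kips.
Bearing governs: 64.4 kips.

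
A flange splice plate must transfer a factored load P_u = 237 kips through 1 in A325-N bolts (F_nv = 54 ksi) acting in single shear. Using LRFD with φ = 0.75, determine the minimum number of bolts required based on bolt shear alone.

8 bolts

A_b = π·1²/4 = 0.7854 in².
Per-bolt design strength φR_n = 0.75 × 54 × 0.7854 × 1 = 31.81 kips.
n ≥ 237 / 31.81 = 7.451 → use 8 bolts.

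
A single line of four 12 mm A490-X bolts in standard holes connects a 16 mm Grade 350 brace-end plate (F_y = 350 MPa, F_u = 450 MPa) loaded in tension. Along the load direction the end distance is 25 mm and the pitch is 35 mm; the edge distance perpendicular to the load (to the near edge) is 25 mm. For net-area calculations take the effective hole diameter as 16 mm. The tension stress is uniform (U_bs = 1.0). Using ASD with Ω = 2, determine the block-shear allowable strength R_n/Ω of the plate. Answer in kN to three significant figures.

221 kN

Shear plane L_v = 25 + 3·35 = 130 mm; A_gv = 130 × 16 = 2080 mm².
A_nv = (130 − 3.5·16) × 16 = 1184 mm².
A_nt = (25 − 0.5·16) × 16 = 272 mm².
0.6 F_u A_nv = 319.7 kN; 0.6 F_y A_gv = 436.8 kN → shear rupture governs the shear term.
R_n = 319.7 + 1.0 × 450 × 272 / 1000 = 442.1 kN.
Allowable strength R_n/Ω = 442.1 / 2 = 221 kN.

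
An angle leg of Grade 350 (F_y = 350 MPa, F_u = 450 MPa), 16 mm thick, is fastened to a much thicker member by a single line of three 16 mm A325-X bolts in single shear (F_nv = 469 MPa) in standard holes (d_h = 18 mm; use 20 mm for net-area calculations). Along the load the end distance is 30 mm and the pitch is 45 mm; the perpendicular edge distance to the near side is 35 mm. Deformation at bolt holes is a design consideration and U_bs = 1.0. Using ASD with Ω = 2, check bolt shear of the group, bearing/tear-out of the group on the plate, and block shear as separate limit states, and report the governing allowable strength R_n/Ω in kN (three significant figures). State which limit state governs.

Bolt shear: A_b = π·16²/4 = 201.1 mm²; R_n = 469 × 201.1 × 3 × 1 / 1000 = 282.9 kN → 282.9 / 2 = 141 kN.
Bearing: edge l_c = 21, r_n = 181.4 kN; interior l_c = 27, r_n = 233.3 kN; R_n = 181.4 + 2·233.3 = 648 kN → 324 kN.
Block shear: A_gv = 1920, A_nv = 1120, A_nt = 400 mm²; R_n = min(0.6F_uA_nv, 0.6F_yA_gv) + U_bs·F_u·A_nt = 482.4 kN → 241 kN.
Bolt shear governs: 141 kN.

141 kN (bolt shear governs)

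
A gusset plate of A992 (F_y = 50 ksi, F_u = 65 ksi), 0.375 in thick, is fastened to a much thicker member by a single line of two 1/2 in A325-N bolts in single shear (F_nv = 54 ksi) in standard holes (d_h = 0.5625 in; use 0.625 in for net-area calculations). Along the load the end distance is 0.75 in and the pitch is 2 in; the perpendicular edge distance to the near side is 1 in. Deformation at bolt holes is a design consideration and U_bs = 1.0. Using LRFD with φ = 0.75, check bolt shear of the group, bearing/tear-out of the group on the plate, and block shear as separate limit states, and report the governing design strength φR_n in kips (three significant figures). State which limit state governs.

Bolt shear: A_b = π·0.5²/4 = 0.1963 in²; R_n = 54 × 0.1963 × 2 × 1 = 21.21 kips → 0.75 × 21.21 = 15.9 kips.
Bearing: edge l_c = 0.4688, r_n = 13.71 kips; interior l_c = 1.438, r_n = 29.25 kips; R_n = 13.71 + 1·29.25 = 42.96 kips → 32.2 kips.
Block shear: A_gv = 1.031, A_nv = 0.6797, A_nt = 0.2578 in²; R_n = min(0.6F_uA_nv, 0.6F_yA_gv) + U_bs·F_u·A_nt = 43.27 kips → 32.4 kips.
Bolt shear governs: 15.9 kips.

15.9 kips (bolt shear governs)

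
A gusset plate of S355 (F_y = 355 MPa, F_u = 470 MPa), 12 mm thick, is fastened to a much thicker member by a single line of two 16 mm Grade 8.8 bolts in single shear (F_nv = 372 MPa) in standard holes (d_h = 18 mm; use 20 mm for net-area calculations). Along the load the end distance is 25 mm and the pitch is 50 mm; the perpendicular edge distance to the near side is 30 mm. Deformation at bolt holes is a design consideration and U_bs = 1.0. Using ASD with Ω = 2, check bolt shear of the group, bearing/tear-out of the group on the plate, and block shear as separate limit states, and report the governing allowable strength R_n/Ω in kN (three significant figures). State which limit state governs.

Bolt shear: A_b = π·16²/4 = 201.1 mm²; R_n = 372 × 201.1 × 2 × 1 / 1000 = 149.6 kN → 149.6 / 2 = 74.8 kN.
Bearing: edge l_c = 16, r_n = 108.3 kN; interior l_c = 32, r_n = 216.6 kN; R_n = 108.3 + 1·216.6 = 324.9 kN → 162 kN.
Block shear: A_gv = 900, A_nv = 540, A_nt = 240 mm²; R_n = min(0.6F_uA_nv, 0.6F_yA_gv) + U_bs·F_u·A_nt = 265.1 kN → 133 kN.
Bolt shear governs: 74.8 kN.

74.8 kN (bolt shear governs)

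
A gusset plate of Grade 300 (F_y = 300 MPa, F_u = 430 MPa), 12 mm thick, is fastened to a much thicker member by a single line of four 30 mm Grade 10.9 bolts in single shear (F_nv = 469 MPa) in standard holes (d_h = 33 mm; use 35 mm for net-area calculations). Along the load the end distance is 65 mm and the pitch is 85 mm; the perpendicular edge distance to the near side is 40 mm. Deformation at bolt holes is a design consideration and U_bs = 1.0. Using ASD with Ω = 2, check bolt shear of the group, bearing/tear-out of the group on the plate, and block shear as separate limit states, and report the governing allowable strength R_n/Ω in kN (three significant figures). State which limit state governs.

364 kN (block shear governs)

Bolt shear: A_b = π·30²/4 = 706.9 mm²; R_n = 469 × 706.9 × 4 × 1 / 1000 = 1326 kN → 1326 / 2 = 663 kN.
Bearing: edge l_c = 48.5, r_n = 300.3 kN; interior l_c = 52, r_n = 322 kN; R_n = 300.3 + 3·322 = 1266 kN → 633 kN.
Block shear: A_gv = 3840, A_nv = 2370, A_nt = 270 mm²; R_n = min(0.6F_uA_nv, 0.6F_yA_gv) + U_bs·F_u·A_nt = 727.6 kN → 364 kN.
Block shear governs: 364 kN.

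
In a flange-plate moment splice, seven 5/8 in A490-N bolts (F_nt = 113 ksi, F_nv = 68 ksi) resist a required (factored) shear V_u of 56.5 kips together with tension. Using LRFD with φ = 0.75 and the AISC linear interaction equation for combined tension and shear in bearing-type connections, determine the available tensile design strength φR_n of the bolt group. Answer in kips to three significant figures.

143 kips

A_b = π·0.625²/4 = 0.3068 in²; f_rv = 56.5 / (7 × 0.3068) = 26.31 ksi.
F'_nt = 1.3 F_nt − (F_nt / φF_nv) f_rv = 1.3·113 − (113/(0.75·68))·26.31 = 88.61 ksi, capped at F_nt → F'_nt = 88.61 ksi.
R_n = F'_nt · A_b · n = 88.61 × 0.3068 × 7 = 190.3 kips.
Design strength φR_n = 0.75 × 190.3 = 143 kips.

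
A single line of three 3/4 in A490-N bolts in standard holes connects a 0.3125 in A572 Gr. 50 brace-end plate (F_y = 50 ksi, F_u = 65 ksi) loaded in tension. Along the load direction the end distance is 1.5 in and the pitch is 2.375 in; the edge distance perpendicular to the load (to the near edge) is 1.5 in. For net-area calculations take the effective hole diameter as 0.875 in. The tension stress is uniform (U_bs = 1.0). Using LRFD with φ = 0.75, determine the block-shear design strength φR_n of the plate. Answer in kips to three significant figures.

53.3 kips

Shear plane L_v = 1.5 + 2·2.375 = 6.25 in; A_gv = 6.25 × 0.3125 = 1.953 in².
A_nv = (6.25 − 2.5·0.875) × 0.3125 = 1.27 in².
A_nt = (1.5 − 0.5·0.875) × 0.3125 = 0.332 in².
0.6 F_u A_nv = 49.51 kips; 0.6 F_y A_gv = 58.59 kips → shear rupture governs the shear term.
R_n = 49.51 + 1.0 × 65 × 0.332 = 71.09 kips.
Design strength φR_n = 0.75 × 71.09 = 53.3 kips.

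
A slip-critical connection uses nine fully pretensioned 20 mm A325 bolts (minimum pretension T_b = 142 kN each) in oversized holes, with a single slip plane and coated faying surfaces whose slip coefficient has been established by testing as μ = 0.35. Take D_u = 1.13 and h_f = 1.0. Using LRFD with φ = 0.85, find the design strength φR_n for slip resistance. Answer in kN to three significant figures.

R_n = μ · D_u · h_f · T_b · n_s · n_b = 0.35 × 1.13 × 1.0 × 142 × 1 × 9 = 505.4 kN.
Design strength φR_n = 0.85 × 505.4 = 430 kN.

430 kN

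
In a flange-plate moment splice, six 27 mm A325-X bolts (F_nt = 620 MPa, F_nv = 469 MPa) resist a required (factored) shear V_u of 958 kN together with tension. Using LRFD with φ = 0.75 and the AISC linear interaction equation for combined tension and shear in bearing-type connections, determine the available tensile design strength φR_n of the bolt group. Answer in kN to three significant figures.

A_b = π·27²/4 = 572.6 mm²; f_rv = 958 × 1000 / (6 × 572.6) = 278.9 MPa.
F'_nt = 1.3 F_nt − (F_nt / φF_nv) f_rv = 1.3·620 − (620/(0.75·469))·278.9 = 314.5 MPa, capped at F_nt → F'_nt = 314.5 MPa.
R_n = F'_nt · A_b · n = 314.5 × 572.6 × 6 / 1000 = 1080 kN.
Design strength φR_n = 0.75 × 1080 = 810 kN.

810 kN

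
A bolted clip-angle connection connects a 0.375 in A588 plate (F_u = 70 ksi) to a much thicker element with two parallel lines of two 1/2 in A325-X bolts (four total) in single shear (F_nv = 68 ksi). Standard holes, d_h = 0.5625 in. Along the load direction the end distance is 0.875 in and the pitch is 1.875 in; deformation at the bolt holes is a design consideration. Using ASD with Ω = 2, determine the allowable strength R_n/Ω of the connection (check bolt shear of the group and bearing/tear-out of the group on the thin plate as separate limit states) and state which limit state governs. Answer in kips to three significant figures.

26.7 kips (bolt shear governs)

Bolt shear: A_b = π·0.5²/4 = 0.1963 in²; R_n = 68 × 0.1963 × 4 × 1 = 53.41 kips → 53.41 / 2 = 26.7 kips.
Bearing (1.2 l_c t F_u ≤ 2.4 d t F_u): upper limit = 2.4·0.5·0.375·70 = 31.5 kips.
  Edge l_c = 0.875 − 0.5625/2 = 0.5938 → r_n = 18.7 kips; interior l_c = 1.875 − 0.5625 = 1.312 → r_n = 31.5 kips.
  R_n,bearing = 2·18.7 + 2·31.5 = 100.4 kips → 100.4 / 2 = 50.2 kips.
Bolt shear governs: 26.7 kips.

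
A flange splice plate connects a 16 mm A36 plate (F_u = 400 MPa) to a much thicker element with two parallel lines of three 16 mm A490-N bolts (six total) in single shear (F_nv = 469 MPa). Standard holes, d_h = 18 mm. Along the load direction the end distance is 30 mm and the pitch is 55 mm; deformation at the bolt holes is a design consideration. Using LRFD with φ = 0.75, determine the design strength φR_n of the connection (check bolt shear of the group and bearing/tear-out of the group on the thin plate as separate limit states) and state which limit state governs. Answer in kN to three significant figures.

424 kN (bolt shear governs)

Bolt shear: A_b = π·16²/4 = 201.1 mm²; R_n = 469 × 201.1 × 6 × 1 / 1000 = 565.8 kN → 0.75 × 565.8 = 424 kN.
Bearing (1.2 l_c t F_u ≤ 2.4 d t F_u): upper limit = 2.4·16·16·400 / 1000 = 245.8 kN.
  Edge l_c = 30 − 18/2 = 21 → r_n = 161.3 kN; interior l_c = 55 − 18 = 37 → r_n = 245.8 kN.
  R_n,bearing = 2·161.3 + 4·245.8 = 1306 kN → 0.75 × 1306 = 979 kN.
Bolt shear governs: 424 kN.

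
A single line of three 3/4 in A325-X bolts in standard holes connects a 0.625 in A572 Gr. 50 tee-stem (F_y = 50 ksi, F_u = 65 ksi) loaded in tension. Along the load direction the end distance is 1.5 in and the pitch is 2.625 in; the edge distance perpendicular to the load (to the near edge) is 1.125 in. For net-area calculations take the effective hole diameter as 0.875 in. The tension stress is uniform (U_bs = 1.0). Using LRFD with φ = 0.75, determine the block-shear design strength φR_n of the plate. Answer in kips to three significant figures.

104 kips

Shear plane L_v = 1.5 + 2·2.625 = 6.75 in; A_gv = 6.75 × 0.625 = 4.219 in².
A_nv = (6.75 − 2.5·0.875) × 0.625 = 2.852 in².
A_nt = (1.125 − 0.5·0.875) × 0.625 = 0.4297 in².
0.6 F_u A_nv = 111.2 kips; 0.6 F_y A_gv = 126.6 kips → shear rupture governs the shear term.
R_n = 111.2 + 1.0 × 65 × 0.4297 = 139.1 kips.
Design strength φR_n = 0.75 × 139.1 = 104 kips.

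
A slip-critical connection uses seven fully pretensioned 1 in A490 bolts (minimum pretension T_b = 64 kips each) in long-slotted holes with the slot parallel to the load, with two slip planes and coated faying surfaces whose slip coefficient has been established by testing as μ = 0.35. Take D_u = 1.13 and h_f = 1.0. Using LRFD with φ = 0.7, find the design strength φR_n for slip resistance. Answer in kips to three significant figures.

R_n = μ · D_u · h_f · T_b · n_s · n_b = 0.35 × 1.13 × 1.0 × 64 × 2 × 7 = 354.4 kips.
Design strength φR_n = 0.7 × 354.4 = 248 kips.

248 kips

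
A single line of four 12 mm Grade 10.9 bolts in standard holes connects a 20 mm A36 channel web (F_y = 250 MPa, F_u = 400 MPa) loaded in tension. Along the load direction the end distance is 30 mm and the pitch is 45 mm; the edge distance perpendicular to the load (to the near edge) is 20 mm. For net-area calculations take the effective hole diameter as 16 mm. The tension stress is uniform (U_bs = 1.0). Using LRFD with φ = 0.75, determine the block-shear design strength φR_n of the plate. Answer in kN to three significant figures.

443 kN

Shear plane L_v = 30 + 3·45 = 165 mm; A_gv = 165 × 20 = 3300 mm².
A_nv = (165 − 3.5·16) × 20 = 2180 mm².
A_nt = (20 − 0.5·16) × 20 = 240 mm².
0.6 F_u A_nv = 523.2 kN; 0.6 F_y A_gv = 495 kN → shear yielding governs the shear term.
R_n = 495 + 1.0 × 400 × 240 / 1000 = 591 kN.
Design strength φR_n = 0.75 × 591 = 443 kN.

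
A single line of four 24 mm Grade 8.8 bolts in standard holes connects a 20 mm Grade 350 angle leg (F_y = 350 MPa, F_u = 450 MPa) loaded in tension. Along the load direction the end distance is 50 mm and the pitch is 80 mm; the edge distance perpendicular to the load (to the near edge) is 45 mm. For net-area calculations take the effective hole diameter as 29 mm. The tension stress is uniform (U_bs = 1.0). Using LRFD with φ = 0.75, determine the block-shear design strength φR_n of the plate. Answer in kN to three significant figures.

969 kN

Shear plane L_v = 50 + 3·80 = 290 mm; A_gv = 290 × 20 = 5800 mm².
A_nv = (290 − 3.5·29) × 20 = 3770 mm².
A_nt = (45 − 0.5·29) × 20 = 610 mm².
0.6 F_u A_nv = 1018 kN; 0.6 F_y A_gv = 1218 kN → shear rupture governs the shear term.
R_n = 1018 + 1.0 × 450 × 610 / 1000 = 1292 kN.
Design strength φR_n = 0.75 × 1292 = 969 kN.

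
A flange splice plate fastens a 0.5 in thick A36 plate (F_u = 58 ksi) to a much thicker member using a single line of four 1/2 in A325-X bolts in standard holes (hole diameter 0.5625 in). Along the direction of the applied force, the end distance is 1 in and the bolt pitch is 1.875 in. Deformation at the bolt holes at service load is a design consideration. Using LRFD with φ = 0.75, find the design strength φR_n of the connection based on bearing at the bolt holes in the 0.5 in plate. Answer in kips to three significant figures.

Per bolt r_n = 1.2 l_c t F_u ≤ 2.4 d t F_u; upper limit = 2.4 × 0.5 × 0.5 × 58 = 34.8 kips.
Edge bolt: l_c = 1 − 0.5625/2 = 0.7188 in → 1.2 × 0.7188 × 0.5 × 58 = 25.01 → r_n = 25.01 kips.
Interior bolts: l_c = 1.875 − 0.5625 = 1.312 in → 1.2 × 1.312 × 0.5 × 58 = 45.67 → r_n = 34.8 kips.
R_n = 1 × 25.01 + 3 × 34.8 = 129.4 kips.
Design strength φR_n = 0.75 × 129.4 = 97.1 kips.

97.1 kips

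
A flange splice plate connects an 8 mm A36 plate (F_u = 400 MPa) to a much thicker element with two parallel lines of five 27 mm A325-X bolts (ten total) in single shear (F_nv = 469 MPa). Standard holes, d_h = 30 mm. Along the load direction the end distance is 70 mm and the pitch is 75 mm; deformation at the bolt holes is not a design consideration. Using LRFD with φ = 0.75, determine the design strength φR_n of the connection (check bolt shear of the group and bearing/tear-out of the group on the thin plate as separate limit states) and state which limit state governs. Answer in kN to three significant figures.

1680 kN (bearing governs)

Bolt shear: A_b = π·27²/4 = 572.6 mm²; R_n = 469 × 572.6 × 10 × 1 / 1000 = 2685 kN → 0.75 × 2685 = 2010 kN.
Bearing (1.5 l_c t F_u ≤ 3.0 d t F_u): upper limit = 3.0·27·8·400 / 1000 = 259.2 kN.
  Edge l_c = 70 − 30/2 = 55 → r_n = 259.2 kN; interior l_c = 75 − 30 = 45 → r_n = 216 kN.
  R_n,bearing = 2·259.2 + 8·216 = 2246 kN → 0.75 × 2246 = 1680 kN.
Bearing governs: 1680 kN.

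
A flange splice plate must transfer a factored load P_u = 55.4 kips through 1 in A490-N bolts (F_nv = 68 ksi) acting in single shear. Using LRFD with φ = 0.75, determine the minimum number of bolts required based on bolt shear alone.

A_b = π·1²/4 = 0.7854 in².
Per-bolt design strength φR_n = 0.75 × 68 × 0.7854 × 1 = 40.06 kips.
n ≥ 55.4 / 40.06 = 1.383 → use 2 bolts.

2 bolts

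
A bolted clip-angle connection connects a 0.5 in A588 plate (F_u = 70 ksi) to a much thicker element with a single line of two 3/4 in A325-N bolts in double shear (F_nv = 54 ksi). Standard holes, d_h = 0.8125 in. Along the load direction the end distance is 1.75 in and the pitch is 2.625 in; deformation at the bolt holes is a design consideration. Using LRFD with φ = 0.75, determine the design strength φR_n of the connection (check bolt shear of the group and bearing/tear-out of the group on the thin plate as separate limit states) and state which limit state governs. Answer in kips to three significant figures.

71.6 kips (bolt shear governs)

Bolt shear: A_b = π·0.75²/4 = 0.4418 in²; R_n = 54 × 0.4418 × 2 × 2 = 95.43 kips → 0.75 × 95.43 = 71.6 kips.
Bearing (1.2 l_c t F_u ≤ 2.4 d t F_u): upper limit = 2.4·0.75·0.5·70 = 63 kips.
  Edge l_c = 1.75 − 0.8125/2 = 1.344 → r_n = 56.44 kips; interior l_c = 2.625 − 0.8125 = 1.812 → r_n = 63 kips.
  R_n,bearing = 1·56.44 + 1·63 = 119.4 kips → 0.75 × 119.4 = 89.6 kips.
Bolt shear governs: 71.6 kips.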